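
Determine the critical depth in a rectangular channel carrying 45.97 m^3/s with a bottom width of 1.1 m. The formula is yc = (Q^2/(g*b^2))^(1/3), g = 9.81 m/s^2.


Using yc = (Q^2 / (g * b^2))^(1/3):
Q^2 = 45.97^2 = 2113.24.
g * b^2 = 9.81 * 1.1^2 = 9.81 * 1.21 = 11.87.
Q^2 / (g*b^2) = 2113.24 / 11.87 = 178.032.
yc = 178.032^(1/3) = 5.6255 m.

5.6255


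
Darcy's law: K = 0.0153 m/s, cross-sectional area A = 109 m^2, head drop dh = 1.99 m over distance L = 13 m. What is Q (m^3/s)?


Darcy's law: Q = K * A * i, where i = dh/L.
Hydraulic gradient i = 1.99 / 13 = 0.153077.
Q = 0.0153 * 109 * 0.153077
  = 0.2553 m^3/s.

0.2553


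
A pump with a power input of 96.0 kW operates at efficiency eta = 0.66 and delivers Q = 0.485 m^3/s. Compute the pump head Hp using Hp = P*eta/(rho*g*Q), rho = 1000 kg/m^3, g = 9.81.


Pump head formula: Hp = P * eta / (rho * g * Q).
Numerator: P * eta = 96.0 * 1000 * 0.66 = 63360.0 W.
Denominator: rho * g * Q = 1000 * 9.81 * 0.485 = 4757.85.
Hp = 63360.0 / 4757.85 = 13.32 m.

13.32


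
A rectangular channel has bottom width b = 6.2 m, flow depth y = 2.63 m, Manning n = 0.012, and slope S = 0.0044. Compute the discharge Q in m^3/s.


For a rectangular channel, the cross-sectional area A = b * y = 6.2 * 2.63 = 16.31 m^2.
The wetted perimeter P = b + 2y = 6.2 + 2*2.63 = 11.46 m.
Hydraulic radius R = A/P = 16.31/11.46 = 1.4229 m.
Velocity V = (1/n)*R^(2/3)*S^(1/2) = (1/0.012)*1.4229^(2/3)*0.0044^(1/2) = 6.9928 m/s.
Discharge Q = A * V = 16.31 * 6.9928 = 114.025 m^3/s.

114.025


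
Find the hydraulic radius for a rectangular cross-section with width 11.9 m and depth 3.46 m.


For a rectangular section:
Flow area A = b * y = 11.9 * 3.46 = 41.17 m^2.
Wetted perimeter P = b + 2y = 11.9 + 2*3.46 = 18.82 m.
Hydraulic radius R = A/P = 41.17 / 18.82 = 2.1878 m.

2.1878


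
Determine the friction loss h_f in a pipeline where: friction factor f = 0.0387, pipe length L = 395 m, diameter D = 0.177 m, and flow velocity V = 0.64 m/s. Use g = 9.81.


Darcy-Weisbach equation: h_f = f * (L/D) * V^2/(2g).
f * L/D = 0.0387 * 395/0.177 = 86.3644.
V^2/(2g) = 0.64^2 / (2*9.81) = 0.4096 / 19.62 = 0.0209 m.
h_f = 86.3644 * 0.0209 = 1.803 m.

1.803


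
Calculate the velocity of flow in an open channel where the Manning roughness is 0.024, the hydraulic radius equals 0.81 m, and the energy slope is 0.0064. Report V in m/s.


Manning's equation gives V = (1/n) * R^(2/3) * S^(1/2).
First, compute R^(2/3) = 0.81^(2/3) = 0.8689.
Next, S^(1/2) = 0.0064^(1/2) = 0.08.
Then 1/n = 1/0.024 = 41.67.
V = 41.67 * 0.8689 * 0.08 = 2.8965 m/s.

2.8965


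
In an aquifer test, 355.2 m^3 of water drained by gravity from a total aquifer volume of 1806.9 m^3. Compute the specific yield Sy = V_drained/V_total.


Specific yield Sy = Volume drained / Total volume.
Sy = 355.2 / 1806.9
   = 0.1966.

0.1966


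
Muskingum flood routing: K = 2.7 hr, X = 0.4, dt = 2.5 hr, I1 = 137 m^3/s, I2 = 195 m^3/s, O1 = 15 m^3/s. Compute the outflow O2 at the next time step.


Muskingum coefficients:
denom = 2*K*(1-X) + dt = 2*2.7*(1-0.4) + 2.5 = 5.74.
C0 = (dt - 2*K*X)/denom = (2.5 - 2*2.7*0.4)/5.74 = 0.0592.
C1 = (dt + 2*K*X)/denom = (2.5 + 2*2.7*0.4)/5.74 = 0.8118.
C2 = (2*K*(1-X) - dt)/denom = 0.1289.
O2 = C0*I2 + C1*I1 + C2*O1
   = 0.0592*195 + 0.8118*137 + 0.1289*15
   = 124.71 m^3/s.

124.71


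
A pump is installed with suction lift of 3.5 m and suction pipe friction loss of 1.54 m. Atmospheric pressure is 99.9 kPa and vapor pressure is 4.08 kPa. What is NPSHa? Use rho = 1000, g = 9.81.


NPSHa = p_atm/(rho*g) - z_s - hf_s - p_vap/(rho*g).
p_atm/(rho*g) = 99.9*1000 / (1000*9.81) = 10.183 m.
p_vap/(rho*g) = 4.08*1000 / (1000*9.81) = 0.416 m.
NPSHa = 10.183 - 3.5 - 1.54 - 0.416
      = 4.73 m.

4.73


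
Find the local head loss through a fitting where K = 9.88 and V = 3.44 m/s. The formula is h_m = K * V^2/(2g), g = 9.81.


Minor loss formula: h_m = K * V^2/(2g).
V^2 = 3.44^2 = 11.8336.
V^2/(2g) = 11.8336 / 19.62 = 0.6031 m.
h_m = 9.88 * 0.6031 = 5.959 m.

5.959


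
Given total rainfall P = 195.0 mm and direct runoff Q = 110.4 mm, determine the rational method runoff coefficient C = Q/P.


The runoff coefficient C = runoff depth / rainfall depth.
C = 110.4 / 195.0
  = 0.5662.

0.5662


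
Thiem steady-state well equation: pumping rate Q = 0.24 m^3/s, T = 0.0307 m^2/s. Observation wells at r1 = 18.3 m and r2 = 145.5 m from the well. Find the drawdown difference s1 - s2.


Thiem equation: s1 - s2 = Q/(2*pi*T) * ln(r2/r1).
ln(r2/r1) = ln(145.5/18.3) = 2.0733.
Q/(2*pi*T) = 0.24 / (2*pi*0.0307) = 0.24 / 0.1929 = 1.2442.
s1 - s2 = 1.2442 * 2.0733 = 2.5796 m.

2.5796


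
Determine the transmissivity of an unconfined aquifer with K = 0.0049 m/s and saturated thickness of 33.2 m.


Transmissivity is defined as T = K * h.
T = 0.0049 * 33.2
  = 0.1627 m^2/s.

0.1627


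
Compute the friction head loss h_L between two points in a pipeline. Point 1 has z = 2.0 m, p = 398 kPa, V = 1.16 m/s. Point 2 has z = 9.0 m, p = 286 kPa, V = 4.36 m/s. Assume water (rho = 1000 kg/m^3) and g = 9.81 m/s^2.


Total head at each section: H = z + p/(rho*g) + V^2/(2g).
H1 = 2.0 + 398*1000/(1000*9.81) + 1.16^2/(2*9.81)
   = 2.0 + 40.571 + 0.0686
   = 42.639 m.
H2 = 9.0 + 286*1000/(1000*9.81) + 4.36^2/(2*9.81)
   = 9.0 + 29.154 + 0.9689
   = 39.123 m.
h_L = H1 - H2 = 42.639 - 39.123 = 3.517 m.

3.517


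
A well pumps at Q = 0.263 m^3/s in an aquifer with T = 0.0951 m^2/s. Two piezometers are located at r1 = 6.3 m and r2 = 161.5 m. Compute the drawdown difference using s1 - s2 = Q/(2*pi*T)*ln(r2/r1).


Thiem equation: s1 - s2 = Q/(2*pi*T) * ln(r2/r1).
ln(r2/r1) = ln(161.5/6.3) = 3.244.
Q/(2*pi*T) = 0.263 / (2*pi*0.0951) = 0.263 / 0.5975 = 0.4401.
s1 - s2 = 0.4401 * 3.244 = 1.4278 m.

1.4278


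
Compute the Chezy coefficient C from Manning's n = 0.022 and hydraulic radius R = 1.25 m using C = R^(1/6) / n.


The Chezy coefficient relates to Manning's n through C = R^(1/6) / n.
R^(1/6) = 1.25^(1/6) = 1.037891.
C = 1.037891 / 0.022 = 47.18 m^(1/2)/s.

47.18


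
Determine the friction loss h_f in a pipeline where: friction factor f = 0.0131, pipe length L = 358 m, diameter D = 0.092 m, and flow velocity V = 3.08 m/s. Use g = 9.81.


Darcy-Weisbach equation: h_f = f * (L/D) * V^2/(2g).
f * L/D = 0.0131 * 358/0.092 = 50.9761.
V^2/(2g) = 3.08^2 / (2*9.81) = 9.4864 / 19.62 = 0.4835 m.
h_f = 50.9761 * 0.4835 = 24.647 m.

24.647


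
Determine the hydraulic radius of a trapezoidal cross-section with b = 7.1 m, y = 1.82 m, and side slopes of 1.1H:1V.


For a trapezoidal section with side slope z:
A = (b + z*y)*y = (7.1 + 1.1*1.82)*1.82 = 16.566 m^2.
P = b + 2*y*sqrt(1 + z^2) = 7.1 + 2*1.82*sqrt(1 + 1.1^2) = 12.511 m.
R = A/P = 16.566 / 12.511 = 1.3241 m.

1.3241


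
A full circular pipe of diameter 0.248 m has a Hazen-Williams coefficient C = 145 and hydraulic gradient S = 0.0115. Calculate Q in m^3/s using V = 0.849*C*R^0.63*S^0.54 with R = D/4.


For a full circular pipe, R = D/4 = 0.248/4 = 0.062 m.
V = 0.849 * 145 * 0.062^0.63 * 0.0115^0.54
  = 0.849 * 145 * 0.173463 * 0.089697
  = 1.9154 m/s.
Pipe area A = pi*D^2/4 = pi*0.248^2/4 = 0.0483 m^2.
Q = A * V = 0.0483 * 1.9154 = 0.0925 m^3/s.

0.0925


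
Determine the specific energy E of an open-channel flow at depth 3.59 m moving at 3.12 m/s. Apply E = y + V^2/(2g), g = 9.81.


Specific energy E = y + V^2/(2g).
Velocity head = V^2/(2g) = 3.12^2 / (2*9.81) = 9.7344 / 19.62 = 0.4961 m.
E = 3.59 + 0.4961 = 4.0861 m.

4.0861


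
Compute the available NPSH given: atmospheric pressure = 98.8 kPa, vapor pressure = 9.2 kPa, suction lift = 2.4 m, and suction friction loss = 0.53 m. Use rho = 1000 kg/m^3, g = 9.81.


NPSHa = p_atm/(rho*g) - z_s - hf_s - p_vap/(rho*g).
p_atm/(rho*g) = 98.8*1000 / (1000*9.81) = 10.071 m.
p_vap/(rho*g) = 9.2*1000 / (1000*9.81) = 0.938 m.
NPSHa = 10.071 - 2.4 - 0.53 - 0.938
      = 6.2 m.

6.2


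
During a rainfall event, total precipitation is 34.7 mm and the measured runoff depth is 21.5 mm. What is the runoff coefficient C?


The runoff coefficient C = runoff depth / rainfall depth.
C = 21.5 / 34.7
  = 0.6196.

0.6196


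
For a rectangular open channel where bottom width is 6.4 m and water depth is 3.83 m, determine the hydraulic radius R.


For a rectangular section:
Flow area A = b * y = 6.4 * 3.83 = 24.51 m^2.
Wetted perimeter P = b + 2y = 6.4 + 2*3.83 = 14.06 m.
Hydraulic radius R = A/P = 24.51 / 14.06 = 1.7434 m.

1.7434


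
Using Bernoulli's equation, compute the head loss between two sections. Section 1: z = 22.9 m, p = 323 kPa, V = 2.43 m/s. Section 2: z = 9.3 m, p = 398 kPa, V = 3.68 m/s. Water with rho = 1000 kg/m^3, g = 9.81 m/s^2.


Total head at each section: H = z + p/(rho*g) + V^2/(2g).
H1 = 22.9 + 323*1000/(1000*9.81) + 2.43^2/(2*9.81)
   = 22.9 + 32.926 + 0.301
   = 56.127 m.
H2 = 9.3 + 398*1000/(1000*9.81) + 3.68^2/(2*9.81)
   = 9.3 + 40.571 + 0.6902
   = 50.561 m.
h_L = H1 - H2 = 56.127 - 50.561 = 5.565 m.

5.565


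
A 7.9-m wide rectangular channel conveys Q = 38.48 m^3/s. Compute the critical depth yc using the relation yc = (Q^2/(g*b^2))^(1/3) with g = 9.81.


Using yc = (Q^2 / (g * b^2))^(1/3):
Q^2 = 38.48^2 = 1480.71.
g * b^2 = 9.81 * 7.9^2 = 9.81 * 62.41 = 612.24.
Q^2 / (g*b^2) = 1480.71 / 612.24 = 2.4185.
yc = 2.4185^(1/3) = 1.3423 m.

1.3423


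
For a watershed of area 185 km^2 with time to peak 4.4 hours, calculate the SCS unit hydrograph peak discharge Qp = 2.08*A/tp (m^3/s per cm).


SCS formula: Qp = 2.08 * A / tp.
Qp = 2.08 * 185 / 4.4
   = 384.8 / 4.4
   = 87.45 m^3/s per cm.

87.45


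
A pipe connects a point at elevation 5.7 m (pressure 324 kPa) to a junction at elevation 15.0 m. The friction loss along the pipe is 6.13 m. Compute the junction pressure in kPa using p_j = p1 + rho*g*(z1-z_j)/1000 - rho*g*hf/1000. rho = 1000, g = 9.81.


Junction pressure: p_j = p1 + rho*g*(z1 - z_j)/1000 - rho*g*hf/1000.
Elevation term = 1000*9.81*(5.7 - 15.0)/1000 = -91.233 kPa.
Friction term = 1000*9.81*6.13/1000 = 60.135 kPa.
p_j = 324 + -91.233 - 60.135 = 172.63 kPa.

172.63


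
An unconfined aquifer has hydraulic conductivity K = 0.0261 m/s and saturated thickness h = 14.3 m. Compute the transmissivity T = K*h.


Transmissivity is defined as T = K * h.
T = 0.0261 * 14.3
  = 0.3732 m^2/s.

0.3732


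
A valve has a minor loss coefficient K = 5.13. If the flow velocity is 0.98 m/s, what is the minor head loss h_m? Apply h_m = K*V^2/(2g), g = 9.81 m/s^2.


Minor loss formula: h_m = K * V^2/(2g).
V^2 = 0.98^2 = 0.9604.
V^2/(2g) = 0.9604 / 19.62 = 0.049 m.
h_m = 5.13 * 0.049 = 0.2511 m.

0.2511


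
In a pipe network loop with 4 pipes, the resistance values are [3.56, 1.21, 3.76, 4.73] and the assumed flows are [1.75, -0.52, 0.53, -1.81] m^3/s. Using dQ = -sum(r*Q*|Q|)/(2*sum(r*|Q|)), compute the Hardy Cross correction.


Numerator terms (r*Q*|Q|): 3.56*1.75*|1.75| = 10.9025; 1.21*-0.52*|-0.52| = -0.3272; 3.76*0.53*|0.53| = 1.0562; 4.73*-1.81*|-1.81| = -15.496.
Sum of numerator = -3.8645.
Denominator terms (r*|Q|): 3.56*|1.75| = 6.23; 1.21*|-0.52| = 0.6292; 3.76*|0.53| = 1.9928; 4.73*|-1.81| = 8.5613.
2 * sum of denominator = 2 * 17.4133 = 34.8266.
dQ = --3.8645 / 34.8266 = 0.111 m^3/s.

0.111


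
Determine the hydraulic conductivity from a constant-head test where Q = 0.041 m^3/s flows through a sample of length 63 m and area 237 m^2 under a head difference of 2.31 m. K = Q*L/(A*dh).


From K = Q*L / (A*dh):
Numerator: Q*L = 0.041 * 63 = 2.583.
Denominator: A*dh = 237 * 2.31 = 547.47.
K = 2.583 / 547.47 = 0.004718 m/s.

0.004718


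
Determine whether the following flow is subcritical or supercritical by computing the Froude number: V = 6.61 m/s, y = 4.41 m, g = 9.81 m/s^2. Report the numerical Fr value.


The Froude number is defined as Fr = V / sqrt(g*y).
g*y = 9.81 * 4.41 = 43.2621.
sqrt(g*y) = sqrt(43.2621) = 6.5774.
Fr = 6.61 / 6.5774 = 1.005.
Since Fr > 1, the flow is supercritical.

1.005


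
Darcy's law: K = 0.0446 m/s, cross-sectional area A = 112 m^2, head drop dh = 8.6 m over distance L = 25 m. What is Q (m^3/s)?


Darcy's law: Q = K * A * i, where i = dh/L.
Hydraulic gradient i = 8.6 / 25 = 0.344.
Q = 0.0446 * 112 * 0.344
  = 1.7183 m^3/s.

1.7183


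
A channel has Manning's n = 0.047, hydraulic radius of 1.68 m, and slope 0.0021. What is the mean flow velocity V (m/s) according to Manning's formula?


Manning's equation gives V = (1/n) * R^(2/3) * S^(1/2).
First, compute R^(2/3) = 1.68^(2/3) = 1.4132.
Next, S^(1/2) = 0.0021^(1/2) = 0.045826.
Then 1/n = 1/0.047 = 21.28.
V = 21.28 * 1.4132 * 0.045826 = 1.3779 m/s.

1.3779


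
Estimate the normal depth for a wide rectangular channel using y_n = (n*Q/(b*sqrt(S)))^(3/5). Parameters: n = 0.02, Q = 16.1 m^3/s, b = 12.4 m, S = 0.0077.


We use the wide-channel approximation y_n = (n*Q/(b*sqrt(S)))^(3/5).
sqrt(S) = sqrt(0.0077) = 0.08775.
Numerator: n*Q = 0.02 * 16.1 = 0.322.
Denominator: b*sqrt(S) = 12.4 * 0.08775 = 1.0881.
arg = 0.2959.
y_n = 0.2959^(3/5) = 0.4816 m.

0.4816


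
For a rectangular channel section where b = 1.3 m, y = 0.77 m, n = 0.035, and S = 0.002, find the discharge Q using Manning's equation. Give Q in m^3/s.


For a rectangular channel, the cross-sectional area A = b * y = 1.3 * 0.77 = 1.0 m^2.
The wetted perimeter P = b + 2y = 1.3 + 2*0.77 = 2.84 m.
Hydraulic radius R = A/P = 1.0/2.84 = 0.3525 m.
Velocity V = (1/n)*R^(2/3)*S^(1/2) = (1/0.035)*0.3525^(2/3)*0.002^(1/2) = 0.6376 m/s.
Discharge Q = A * V = 1.0 * 0.6376 = 0.638 m^3/s.

0.638


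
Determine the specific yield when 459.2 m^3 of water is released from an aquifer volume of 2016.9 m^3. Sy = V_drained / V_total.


Specific yield Sy = Volume drained / Total volume.
Sy = 459.2 / 2016.9
   = 0.2277.

0.2277


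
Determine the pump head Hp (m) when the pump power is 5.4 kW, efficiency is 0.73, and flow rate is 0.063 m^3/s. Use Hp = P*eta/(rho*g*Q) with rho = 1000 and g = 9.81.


Pump head formula: Hp = P * eta / (rho * g * Q).
Numerator: P * eta = 5.4 * 1000 * 0.73 = 3942.0 W.
Denominator: rho * g * Q = 1000 * 9.81 * 0.063 = 618.03.
Hp = 3942.0 / 618.03 = 6.38 m.

6.38


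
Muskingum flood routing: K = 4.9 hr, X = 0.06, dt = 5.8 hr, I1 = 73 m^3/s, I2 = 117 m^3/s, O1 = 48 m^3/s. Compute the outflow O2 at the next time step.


Muskingum coefficients:
denom = 2*K*(1-X) + dt = 2*4.9*(1-0.06) + 5.8 = 15.012.
C0 = (dt - 2*K*X)/denom = (5.8 - 2*4.9*0.06)/15.012 = 0.3472.
C1 = (dt + 2*K*X)/denom = (5.8 + 2*4.9*0.06)/15.012 = 0.4255.
C2 = (2*K*(1-X) - dt)/denom = 0.2273.
O2 = C0*I2 + C1*I1 + C2*O1
   = 0.3472*117 + 0.4255*73 + 0.2273*48
   = 82.59 m^3/s.

82.59


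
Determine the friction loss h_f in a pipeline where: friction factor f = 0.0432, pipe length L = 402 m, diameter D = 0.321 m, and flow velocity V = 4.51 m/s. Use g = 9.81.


Darcy-Weisbach equation: h_f = f * (L/D) * V^2/(2g).
f * L/D = 0.0432 * 402/0.321 = 54.1009.
V^2/(2g) = 4.51^2 / (2*9.81) = 20.3401 / 19.62 = 1.0367 m.
h_f = 54.1009 * 1.0367 = 56.087 m.

56.087


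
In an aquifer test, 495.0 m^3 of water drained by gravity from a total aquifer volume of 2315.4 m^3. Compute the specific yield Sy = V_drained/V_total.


Specific yield Sy = Volume drained / Total volume.
Sy = 495.0 / 2315.4
   = 0.2138.

0.2138


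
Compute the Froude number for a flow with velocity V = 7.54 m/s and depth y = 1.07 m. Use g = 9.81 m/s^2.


The Froude number is defined as Fr = V / sqrt(g*y).
g*y = 9.81 * 1.07 = 10.4967.
sqrt(g*y) = sqrt(10.4967) = 3.2399.
Fr = 7.54 / 3.2399 = 2.3273.

2.3273


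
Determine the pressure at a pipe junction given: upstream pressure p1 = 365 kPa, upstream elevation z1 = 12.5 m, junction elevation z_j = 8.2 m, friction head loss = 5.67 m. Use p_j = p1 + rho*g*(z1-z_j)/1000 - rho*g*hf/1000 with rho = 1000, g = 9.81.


Junction pressure: p_j = p1 + rho*g*(z1 - z_j)/1000 - rho*g*hf/1000.
Elevation term = 1000*9.81*(12.5 - 8.2)/1000 = 42.183 kPa.
Friction term = 1000*9.81*5.67/1000 = 55.623 kPa.
p_j = 365 + 42.183 - 55.623 = 351.56 kPa.

351.56


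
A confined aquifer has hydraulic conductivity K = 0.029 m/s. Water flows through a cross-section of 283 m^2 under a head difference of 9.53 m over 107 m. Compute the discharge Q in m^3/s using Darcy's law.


Darcy's law: Q = K * A * i, where i = dh/L.
Hydraulic gradient i = 9.53 / 107 = 0.089065.
Q = 0.029 * 283 * 0.089065
  = 0.731 m^3/s.

0.731


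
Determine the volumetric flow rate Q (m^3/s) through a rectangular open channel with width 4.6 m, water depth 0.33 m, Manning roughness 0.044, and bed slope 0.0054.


For a rectangular channel, the cross-sectional area A = b * y = 4.6 * 0.33 = 1.52 m^2.
The wetted perimeter P = b + 2y = 4.6 + 2*0.33 = 5.26 m.
Hydraulic radius R = A/P = 1.52/5.26 = 0.2886 m.
Velocity V = (1/n)*R^(2/3)*S^(1/2) = (1/0.044)*0.2886^(2/3)*0.0054^(1/2) = 0.7293 m/s.
Discharge Q = A * V = 1.52 * 0.7293 = 1.107 m^3/s.

1.107


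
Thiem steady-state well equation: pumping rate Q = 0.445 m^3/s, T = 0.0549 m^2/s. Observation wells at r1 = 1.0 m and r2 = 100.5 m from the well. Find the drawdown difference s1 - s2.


Thiem equation: s1 - s2 = Q/(2*pi*T) * ln(r2/r1).
ln(r2/r1) = ln(100.5/1.0) = 4.6102.
Q/(2*pi*T) = 0.445 / (2*pi*0.0549) = 0.445 / 0.3449 = 1.2901.
s1 - s2 = 1.2901 * 4.6102 = 5.9474 m.

5.9474


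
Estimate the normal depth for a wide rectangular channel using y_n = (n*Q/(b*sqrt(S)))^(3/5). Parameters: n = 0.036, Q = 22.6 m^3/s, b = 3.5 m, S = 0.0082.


We use the wide-channel approximation y_n = (n*Q/(b*sqrt(S)))^(3/5).
sqrt(S) = sqrt(0.0082) = 0.090554.
Numerator: n*Q = 0.036 * 22.6 = 0.8136.
Denominator: b*sqrt(S) = 3.5 * 0.090554 = 0.316939.
arg = 2.5671.
y_n = 2.5671^(3/5) = 1.7606 m.

1.7606


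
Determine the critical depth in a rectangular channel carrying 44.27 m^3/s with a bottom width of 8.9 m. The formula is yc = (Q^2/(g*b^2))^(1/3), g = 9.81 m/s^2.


Using yc = (Q^2 / (g * b^2))^(1/3):
Q^2 = 44.27^2 = 1959.83.
g * b^2 = 9.81 * 8.9^2 = 9.81 * 79.21 = 777.05.
Q^2 / (g*b^2) = 1959.83 / 777.05 = 2.5221.
yc = 2.5221^(1/3) = 1.3612 m.

1.3612


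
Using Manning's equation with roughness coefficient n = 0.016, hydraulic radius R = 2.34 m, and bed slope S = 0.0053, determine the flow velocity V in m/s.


Manning's equation gives V = (1/n) * R^(2/3) * S^(1/2).
First, compute R^(2/3) = 2.34^(2/3) = 1.7626.
Next, S^(1/2) = 0.0053^(1/2) = 0.072801.
Then 1/n = 1/0.016 = 62.5.
V = 62.5 * 1.7626 * 0.072801 = 8.0198 m/s.

8.0198


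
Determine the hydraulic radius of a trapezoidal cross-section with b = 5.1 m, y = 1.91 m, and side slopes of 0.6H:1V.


For a trapezoidal section with side slope z:
A = (b + z*y)*y = (5.1 + 0.6*1.91)*1.91 = 11.93 m^2.
P = b + 2*y*sqrt(1 + z^2) = 5.1 + 2*1.91*sqrt(1 + 0.6^2) = 9.555 m.
R = A/P = 11.93 / 9.555 = 1.2486 m.

1.2486


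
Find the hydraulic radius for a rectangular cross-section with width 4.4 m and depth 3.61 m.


For a rectangular section:
Flow area A = b * y = 4.4 * 3.61 = 15.88 m^2.
Wetted perimeter P = b + 2y = 4.4 + 2*3.61 = 11.62 m.
Hydraulic radius R = A/P = 15.88 / 11.62 = 1.367 m.

1.367


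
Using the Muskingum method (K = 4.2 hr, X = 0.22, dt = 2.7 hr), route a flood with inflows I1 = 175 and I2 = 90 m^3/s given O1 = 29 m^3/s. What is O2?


Muskingum coefficients:
denom = 2*K*(1-X) + dt = 2*4.2*(1-0.22) + 2.7 = 9.252.
C0 = (dt - 2*K*X)/denom = (2.7 - 2*4.2*0.22)/9.252 = 0.0921.
C1 = (dt + 2*K*X)/denom = (2.7 + 2*4.2*0.22)/9.252 = 0.4916.
C2 = (2*K*(1-X) - dt)/denom = 0.4163.
O2 = C0*I2 + C1*I1 + C2*O1
   = 0.0921*90 + 0.4916*175 + 0.4163*29
   = 106.39 m^3/s.

106.39


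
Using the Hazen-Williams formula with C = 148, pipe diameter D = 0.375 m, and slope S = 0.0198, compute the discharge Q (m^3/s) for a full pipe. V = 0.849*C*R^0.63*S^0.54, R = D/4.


For a full circular pipe, R = D/4 = 0.375/4 = 0.0938 m.
V = 0.849 * 148 * 0.0938^0.63 * 0.0198^0.54
  = 0.849 * 148 * 0.225083 * 0.120282
  = 3.4018 m/s.
Pipe area A = pi*D^2/4 = pi*0.375^2/4 = 0.1104 m^2.
Q = A * V = 0.1104 * 3.4018 = 0.3757 m^3/s.

0.3757


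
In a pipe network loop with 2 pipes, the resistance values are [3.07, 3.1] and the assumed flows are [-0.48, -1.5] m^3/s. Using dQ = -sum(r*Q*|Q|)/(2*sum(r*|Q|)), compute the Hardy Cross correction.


Numerator terms (r*Q*|Q|): 3.07*-0.48*|-0.48| = -0.7073; 3.1*-1.5*|-1.5| = -6.975.
Sum of numerator = -7.6823.
Denominator terms (r*|Q|): 3.07*|-0.48| = 1.4736; 3.1*|-1.5| = 4.65.
2 * sum of denominator = 2 * 6.1236 = 12.2472.
dQ = --7.6823 / 12.2472 = 0.6273 m^3/s.

0.6273


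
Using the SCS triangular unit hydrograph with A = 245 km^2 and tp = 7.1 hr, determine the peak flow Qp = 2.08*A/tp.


SCS formula: Qp = 2.08 * A / tp.
Qp = 2.08 * 245 / 7.1
   = 509.6 / 7.1
   = 71.77 m^3/s per cm.

71.77


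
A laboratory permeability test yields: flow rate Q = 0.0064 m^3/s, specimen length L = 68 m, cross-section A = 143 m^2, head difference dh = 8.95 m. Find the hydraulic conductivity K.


From K = Q*L / (A*dh):
Numerator: Q*L = 0.0064 * 68 = 0.4352.
Denominator: A*dh = 143 * 8.95 = 1279.85.
K = 0.4352 / 1279.85 = 0.00034 m/s.

0.00034


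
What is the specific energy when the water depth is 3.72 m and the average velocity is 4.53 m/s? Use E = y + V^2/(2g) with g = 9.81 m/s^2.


Specific energy E = y + V^2/(2g).
Velocity head = V^2/(2g) = 4.53^2 / (2*9.81) = 20.5209 / 19.62 = 1.0459 m.
E = 3.72 + 1.0459 = 4.7659 m.

4.7659


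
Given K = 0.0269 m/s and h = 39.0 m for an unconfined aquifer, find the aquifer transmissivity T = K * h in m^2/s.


Transmissivity is defined as T = K * h.
T = 0.0269 * 39.0
  = 1.0491 m^2/s.

1.0491


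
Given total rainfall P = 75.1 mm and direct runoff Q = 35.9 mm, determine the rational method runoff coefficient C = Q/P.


The runoff coefficient C = runoff depth / rainfall depth.
C = 35.9 / 75.1
  = 0.478.

0.478


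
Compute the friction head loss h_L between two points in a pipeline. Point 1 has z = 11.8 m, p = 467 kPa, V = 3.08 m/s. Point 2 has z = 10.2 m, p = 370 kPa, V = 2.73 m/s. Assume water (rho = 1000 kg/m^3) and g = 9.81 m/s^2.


Total head at each section: H = z + p/(rho*g) + V^2/(2g).
H1 = 11.8 + 467*1000/(1000*9.81) + 3.08^2/(2*9.81)
   = 11.8 + 47.604 + 0.4835
   = 59.888 m.
H2 = 10.2 + 370*1000/(1000*9.81) + 2.73^2/(2*9.81)
   = 10.2 + 37.717 + 0.3799
   = 48.296 m.
h_L = H1 - H2 = 59.888 - 48.296 = 11.592 m.

11.592


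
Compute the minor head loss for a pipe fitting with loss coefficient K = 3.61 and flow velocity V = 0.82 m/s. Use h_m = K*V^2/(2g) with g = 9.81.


Minor loss formula: h_m = K * V^2/(2g).
V^2 = 0.82^2 = 0.6724.
V^2/(2g) = 0.6724 / 19.62 = 0.0343 m.
h_m = 3.61 * 0.0343 = 0.1237 m.

0.1237


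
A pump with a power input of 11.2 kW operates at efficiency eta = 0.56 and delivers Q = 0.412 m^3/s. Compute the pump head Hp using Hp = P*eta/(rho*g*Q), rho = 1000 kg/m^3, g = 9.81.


Pump head formula: Hp = P * eta / (rho * g * Q).
Numerator: P * eta = 11.2 * 1000 * 0.56 = 6272.0 W.
Denominator: rho * g * Q = 1000 * 9.81 * 0.412 = 4041.72.
Hp = 6272.0 / 4041.72 = 1.55 m.

1.55


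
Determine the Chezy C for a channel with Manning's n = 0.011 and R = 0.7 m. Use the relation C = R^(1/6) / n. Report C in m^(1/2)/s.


The Chezy coefficient relates to Manning's n through C = R^(1/6) / n.
R^(1/6) = 0.7^(1/6) = 0.942287.
C = 0.942287 / 0.011 = 85.66 m^(1/2)/s.

85.66


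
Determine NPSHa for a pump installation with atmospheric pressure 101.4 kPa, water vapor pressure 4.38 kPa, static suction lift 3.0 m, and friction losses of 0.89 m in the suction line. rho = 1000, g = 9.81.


NPSHa = p_atm/(rho*g) - z_s - hf_s - p_vap/(rho*g).
p_atm/(rho*g) = 101.4*1000 / (1000*9.81) = 10.336 m.
p_vap/(rho*g) = 4.38*1000 / (1000*9.81) = 0.446 m.
NPSHa = 10.336 - 3.0 - 0.89 - 0.446
      = 6.0 m.

6.0


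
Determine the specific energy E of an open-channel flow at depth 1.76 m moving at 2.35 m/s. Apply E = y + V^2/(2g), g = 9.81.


Specific energy E = y + V^2/(2g).
Velocity head = V^2/(2g) = 2.35^2 / (2*9.81) = 5.5225 / 19.62 = 0.2815 m.
E = 1.76 + 0.2815 = 2.0415 m.

2.0415


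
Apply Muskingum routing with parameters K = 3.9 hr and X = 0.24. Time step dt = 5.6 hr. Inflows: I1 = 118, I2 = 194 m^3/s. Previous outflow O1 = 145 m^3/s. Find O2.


Muskingum coefficients:
denom = 2*K*(1-X) + dt = 2*3.9*(1-0.24) + 5.6 = 11.528.
C0 = (dt - 2*K*X)/denom = (5.6 - 2*3.9*0.24)/11.528 = 0.3234.
C1 = (dt + 2*K*X)/denom = (5.6 + 2*3.9*0.24)/11.528 = 0.6482.
C2 = (2*K*(1-X) - dt)/denom = 0.0285.
O2 = C0*I2 + C1*I1 + C2*O1
   = 0.3234*194 + 0.6482*118 + 0.0285*145
   = 143.35 m^3/s.

143.35


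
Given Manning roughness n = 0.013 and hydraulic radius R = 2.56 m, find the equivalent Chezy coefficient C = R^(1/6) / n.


The Chezy coefficient relates to Manning's n through C = R^(1/6) / n.
R^(1/6) = 2.56^(1/6) = 1.169607.
C = 1.169607 / 0.013 = 89.97 m^(1/2)/s.

89.97


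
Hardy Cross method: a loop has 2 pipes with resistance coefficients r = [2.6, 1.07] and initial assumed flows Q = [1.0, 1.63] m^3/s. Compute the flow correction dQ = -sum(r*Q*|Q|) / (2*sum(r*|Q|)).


Numerator terms (r*Q*|Q|): 2.6*1.0*|1.0| = 2.6; 1.07*1.63*|1.63| = 2.8429.
Sum of numerator = 5.4429.
Denominator terms (r*|Q|): 2.6*|1.0| = 2.6; 1.07*|1.63| = 1.7441.
2 * sum of denominator = 2 * 4.3441 = 8.6882.
dQ = -5.4429 / 8.6882 = -0.6265 m^3/s.

-0.6265


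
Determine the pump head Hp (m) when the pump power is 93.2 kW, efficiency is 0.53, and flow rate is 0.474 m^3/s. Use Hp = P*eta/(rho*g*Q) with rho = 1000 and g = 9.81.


Pump head formula: Hp = P * eta / (rho * g * Q).
Numerator: P * eta = 93.2 * 1000 * 0.53 = 49396.0 W.
Denominator: rho * g * Q = 1000 * 9.81 * 0.474 = 4649.94.
Hp = 49396.0 / 4649.94 = 10.62 m.

10.62


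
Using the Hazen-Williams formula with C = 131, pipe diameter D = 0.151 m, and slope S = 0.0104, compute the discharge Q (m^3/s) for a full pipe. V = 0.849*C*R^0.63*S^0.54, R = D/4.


For a full circular pipe, R = D/4 = 0.151/4 = 0.0377 m.
V = 0.849 * 131 * 0.0377^0.63 * 0.0104^0.54
  = 0.849 * 131 * 0.126899 * 0.084957
  = 1.199 m/s.
Pipe area A = pi*D^2/4 = pi*0.151^2/4 = 0.0179 m^2.
Q = A * V = 0.0179 * 1.199 = 0.0215 m^3/s.

0.0215


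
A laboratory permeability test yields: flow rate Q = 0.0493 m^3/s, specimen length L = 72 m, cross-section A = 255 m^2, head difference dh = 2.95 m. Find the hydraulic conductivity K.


From K = Q*L / (A*dh):
Numerator: Q*L = 0.0493 * 72 = 3.5496.
Denominator: A*dh = 255 * 2.95 = 752.25.
K = 3.5496 / 752.25 = 0.004719 m/s.

0.004719


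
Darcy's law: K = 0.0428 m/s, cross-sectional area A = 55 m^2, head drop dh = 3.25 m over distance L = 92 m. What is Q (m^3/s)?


Darcy's law: Q = K * A * i, where i = dh/L.
Hydraulic gradient i = 3.25 / 92 = 0.035326.
Q = 0.0428 * 55 * 0.035326
  = 0.0832 m^3/s.

0.0832


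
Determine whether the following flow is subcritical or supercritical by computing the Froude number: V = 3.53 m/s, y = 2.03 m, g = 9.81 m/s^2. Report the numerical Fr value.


The Froude number is defined as Fr = V / sqrt(g*y).
g*y = 9.81 * 2.03 = 19.9143.
sqrt(g*y) = sqrt(19.9143) = 4.4625.
Fr = 3.53 / 4.4625 = 0.791.
Since Fr < 1, the flow is subcritical.

0.791


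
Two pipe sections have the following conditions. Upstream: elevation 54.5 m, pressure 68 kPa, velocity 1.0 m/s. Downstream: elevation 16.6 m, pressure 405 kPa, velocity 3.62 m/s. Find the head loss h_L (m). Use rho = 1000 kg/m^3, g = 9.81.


Total head at each section: H = z + p/(rho*g) + V^2/(2g).
H1 = 54.5 + 68*1000/(1000*9.81) + 1.0^2/(2*9.81)
   = 54.5 + 6.932 + 0.051
   = 61.483 m.
H2 = 16.6 + 405*1000/(1000*9.81) + 3.62^2/(2*9.81)
   = 16.6 + 41.284 + 0.6679
   = 58.552 m.
h_L = H1 - H2 = 61.483 - 58.552 = 2.93 m.

2.93


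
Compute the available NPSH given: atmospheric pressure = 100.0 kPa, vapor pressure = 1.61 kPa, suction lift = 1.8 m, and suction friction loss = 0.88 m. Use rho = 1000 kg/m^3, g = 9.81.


NPSHa = p_atm/(rho*g) - z_s - hf_s - p_vap/(rho*g).
p_atm/(rho*g) = 100.0*1000 / (1000*9.81) = 10.194 m.
p_vap/(rho*g) = 1.61*1000 / (1000*9.81) = 0.164 m.
NPSHa = 10.194 - 1.8 - 0.88 - 0.164
      = 7.35 m.

7.35


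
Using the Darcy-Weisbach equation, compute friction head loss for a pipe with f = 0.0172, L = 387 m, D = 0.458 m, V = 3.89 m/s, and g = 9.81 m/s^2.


Darcy-Weisbach equation: h_f = f * (L/D) * V^2/(2g).
f * L/D = 0.0172 * 387/0.458 = 14.5336.
V^2/(2g) = 3.89^2 / (2*9.81) = 15.1321 / 19.62 = 0.7713 m.
h_f = 14.5336 * 0.7713 = 11.209 m.

11.209


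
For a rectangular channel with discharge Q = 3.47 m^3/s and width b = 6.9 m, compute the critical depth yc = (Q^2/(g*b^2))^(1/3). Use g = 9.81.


Using yc = (Q^2 / (g * b^2))^(1/3):
Q^2 = 3.47^2 = 12.04.
g * b^2 = 9.81 * 6.9^2 = 9.81 * 47.61 = 467.05.
Q^2 / (g*b^2) = 12.04 / 467.05 = 0.0258.
yc = 0.0258^(1/3) = 0.2954 m.

0.2954


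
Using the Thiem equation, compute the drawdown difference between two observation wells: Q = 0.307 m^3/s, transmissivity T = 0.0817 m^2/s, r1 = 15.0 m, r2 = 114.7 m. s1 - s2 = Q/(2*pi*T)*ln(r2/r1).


Thiem equation: s1 - s2 = Q/(2*pi*T) * ln(r2/r1).
ln(r2/r1) = ln(114.7/15.0) = 2.0343.
Q/(2*pi*T) = 0.307 / (2*pi*0.0817) = 0.307 / 0.5133 = 0.598.
s1 - s2 = 0.598 * 2.0343 = 1.2166 m.

1.2166


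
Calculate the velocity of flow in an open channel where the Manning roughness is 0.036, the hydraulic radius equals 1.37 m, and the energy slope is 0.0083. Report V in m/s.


Manning's equation gives V = (1/n) * R^(2/3) * S^(1/2).
First, compute R^(2/3) = 1.37^(2/3) = 1.2335.
Next, S^(1/2) = 0.0083^(1/2) = 0.091104.
Then 1/n = 1/0.036 = 27.78.
V = 27.78 * 1.2335 * 0.091104 = 3.1216 m/s.

3.1216


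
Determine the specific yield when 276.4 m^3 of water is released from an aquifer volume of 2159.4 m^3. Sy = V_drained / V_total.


Specific yield Sy = Volume drained / Total volume.
Sy = 276.4 / 2159.4
   = 0.128.

0.128


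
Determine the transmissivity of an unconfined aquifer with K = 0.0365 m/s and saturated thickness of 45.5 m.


Transmissivity is defined as T = K * h.
T = 0.0365 * 45.5
  = 1.6607 m^2/s.

1.6607


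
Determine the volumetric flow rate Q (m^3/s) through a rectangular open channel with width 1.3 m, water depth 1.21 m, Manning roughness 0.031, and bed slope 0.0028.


For a rectangular channel, the cross-sectional area A = b * y = 1.3 * 1.21 = 1.57 m^2.
The wetted perimeter P = b + 2y = 1.3 + 2*1.21 = 3.72 m.
Hydraulic radius R = A/P = 1.57/3.72 = 0.4228 m.
Velocity V = (1/n)*R^(2/3)*S^(1/2) = (1/0.031)*0.4228^(2/3)*0.0028^(1/2) = 0.9616 m/s.
Discharge Q = A * V = 1.57 * 0.9616 = 1.513 m^3/s.

1.513


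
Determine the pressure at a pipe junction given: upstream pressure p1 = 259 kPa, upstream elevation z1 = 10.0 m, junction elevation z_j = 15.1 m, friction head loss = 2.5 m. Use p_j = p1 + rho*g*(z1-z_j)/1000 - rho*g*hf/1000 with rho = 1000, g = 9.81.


Junction pressure: p_j = p1 + rho*g*(z1 - z_j)/1000 - rho*g*hf/1000.
Elevation term = 1000*9.81*(10.0 - 15.1)/1000 = -50.031 kPa.
Friction term = 1000*9.81*2.5/1000 = 24.525 kPa.
p_j = 259 + -50.031 - 24.525 = 184.44 kPa.

184.44


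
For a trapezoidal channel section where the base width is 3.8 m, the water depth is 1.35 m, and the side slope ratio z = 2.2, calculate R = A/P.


For a trapezoidal section with side slope z:
A = (b + z*y)*y = (3.8 + 2.2*1.35)*1.35 = 9.14 m^2.
P = b + 2*y*sqrt(1 + z^2) = 3.8 + 2*1.35*sqrt(1 + 2.2^2) = 10.325 m.
R = A/P = 9.14 / 10.325 = 0.8852 m.

0.8852


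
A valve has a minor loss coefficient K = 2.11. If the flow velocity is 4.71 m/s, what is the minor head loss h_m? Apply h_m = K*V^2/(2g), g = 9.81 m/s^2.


Minor loss formula: h_m = K * V^2/(2g).
V^2 = 4.71^2 = 22.1841.
V^2/(2g) = 22.1841 / 19.62 = 1.1307 m.
h_m = 2.11 * 1.1307 = 2.3858 m.

2.3858


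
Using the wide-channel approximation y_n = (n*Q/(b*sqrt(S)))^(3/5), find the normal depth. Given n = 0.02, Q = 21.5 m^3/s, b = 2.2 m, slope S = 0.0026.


We use the wide-channel approximation y_n = (n*Q/(b*sqrt(S)))^(3/5).
sqrt(S) = sqrt(0.0026) = 0.05099.
Numerator: n*Q = 0.02 * 21.5 = 0.43.
Denominator: b*sqrt(S) = 2.2 * 0.05099 = 0.112178.
arg = 3.8332.
y_n = 3.8332^(3/5) = 2.2394 m.

2.2394


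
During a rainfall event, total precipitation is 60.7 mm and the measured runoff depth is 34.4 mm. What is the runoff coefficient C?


The runoff coefficient C = runoff depth / rainfall depth.
C = 34.4 / 60.7
  = 0.5667.

0.5667


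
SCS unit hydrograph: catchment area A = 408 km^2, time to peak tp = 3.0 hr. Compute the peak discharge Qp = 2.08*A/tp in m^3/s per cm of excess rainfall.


SCS formula: Qp = 2.08 * A / tp.
Qp = 2.08 * 408 / 3.0
   = 848.64 / 3.0
   = 282.88 m^3/s per cm.

282.88


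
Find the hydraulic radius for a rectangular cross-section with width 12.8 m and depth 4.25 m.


For a rectangular section:
Flow area A = b * y = 12.8 * 4.25 = 54.4 m^2.
Wetted perimeter P = b + 2y = 12.8 + 2*4.25 = 21.3 m.
Hydraulic radius R = A/P = 54.4 / 21.3 = 2.554 m.

2.554


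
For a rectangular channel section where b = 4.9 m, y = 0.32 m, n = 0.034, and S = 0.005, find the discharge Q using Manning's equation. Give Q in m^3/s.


For a rectangular channel, the cross-sectional area A = b * y = 4.9 * 0.32 = 1.57 m^2.
The wetted perimeter P = b + 2y = 4.9 + 2*0.32 = 5.54 m.
Hydraulic radius R = A/P = 1.57/5.54 = 0.283 m.
Velocity V = (1/n)*R^(2/3)*S^(1/2) = (1/0.034)*0.283^(2/3)*0.005^(1/2) = 0.8965 m/s.
Discharge Q = A * V = 1.57 * 0.8965 = 1.406 m^3/s.

1.406


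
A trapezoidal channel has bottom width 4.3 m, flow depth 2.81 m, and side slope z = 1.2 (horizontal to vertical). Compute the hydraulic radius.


For a trapezoidal section with side slope z:
A = (b + z*y)*y = (4.3 + 1.2*2.81)*2.81 = 21.558 m^2.
P = b + 2*y*sqrt(1 + z^2) = 4.3 + 2*2.81*sqrt(1 + 1.2^2) = 13.079 m.
R = A/P = 21.558 / 13.079 = 1.6484 m.

1.6484


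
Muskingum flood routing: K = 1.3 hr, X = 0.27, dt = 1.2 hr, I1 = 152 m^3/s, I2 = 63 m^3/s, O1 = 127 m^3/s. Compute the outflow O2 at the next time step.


Muskingum coefficients:
denom = 2*K*(1-X) + dt = 2*1.3*(1-0.27) + 1.2 = 3.098.
C0 = (dt - 2*K*X)/denom = (1.2 - 2*1.3*0.27)/3.098 = 0.1607.
C1 = (dt + 2*K*X)/denom = (1.2 + 2*1.3*0.27)/3.098 = 0.6139.
C2 = (2*K*(1-X) - dt)/denom = 0.2253.
O2 = C0*I2 + C1*I1 + C2*O1
   = 0.1607*63 + 0.6139*152 + 0.2253*127
   = 132.06 m^3/s.

132.06


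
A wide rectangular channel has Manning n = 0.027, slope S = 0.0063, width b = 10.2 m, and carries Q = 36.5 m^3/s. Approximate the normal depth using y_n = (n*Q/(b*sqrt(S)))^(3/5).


We use the wide-channel approximation y_n = (n*Q/(b*sqrt(S)))^(3/5).
sqrt(S) = sqrt(0.0063) = 0.079373.
Numerator: n*Q = 0.027 * 36.5 = 0.9855.
Denominator: b*sqrt(S) = 10.2 * 0.079373 = 0.809605.
arg = 1.2173.
y_n = 1.2173^(3/5) = 1.1252 m.

1.1252


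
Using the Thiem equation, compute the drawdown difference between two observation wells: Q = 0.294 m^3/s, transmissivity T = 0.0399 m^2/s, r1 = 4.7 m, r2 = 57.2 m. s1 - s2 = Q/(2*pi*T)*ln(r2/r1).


Thiem equation: s1 - s2 = Q/(2*pi*T) * ln(r2/r1).
ln(r2/r1) = ln(57.2/4.7) = 2.499.
Q/(2*pi*T) = 0.294 / (2*pi*0.0399) = 0.294 / 0.2507 = 1.1727.
s1 - s2 = 1.1727 * 2.499 = 2.9306 m.

2.9306


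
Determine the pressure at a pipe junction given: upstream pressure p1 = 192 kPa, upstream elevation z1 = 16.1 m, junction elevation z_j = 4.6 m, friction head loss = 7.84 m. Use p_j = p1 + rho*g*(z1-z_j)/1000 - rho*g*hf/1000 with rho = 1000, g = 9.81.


Junction pressure: p_j = p1 + rho*g*(z1 - z_j)/1000 - rho*g*hf/1000.
Elevation term = 1000*9.81*(16.1 - 4.6)/1000 = 112.815 kPa.
Friction term = 1000*9.81*7.84/1000 = 76.91 kPa.
p_j = 192 + 112.815 - 76.91 = 227.9 kPa.

227.9


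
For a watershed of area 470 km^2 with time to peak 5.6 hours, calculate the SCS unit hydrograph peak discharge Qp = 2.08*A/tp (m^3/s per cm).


SCS formula: Qp = 2.08 * A / tp.
Qp = 2.08 * 470 / 5.6
   = 977.6 / 5.6
   = 174.57 m^3/s per cm.

174.57


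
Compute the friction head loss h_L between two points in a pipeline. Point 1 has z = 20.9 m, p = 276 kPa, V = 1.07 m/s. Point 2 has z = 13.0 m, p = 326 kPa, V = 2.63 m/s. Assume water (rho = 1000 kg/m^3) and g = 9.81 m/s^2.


Total head at each section: H = z + p/(rho*g) + V^2/(2g).
H1 = 20.9 + 276*1000/(1000*9.81) + 1.07^2/(2*9.81)
   = 20.9 + 28.135 + 0.0584
   = 49.093 m.
H2 = 13.0 + 326*1000/(1000*9.81) + 2.63^2/(2*9.81)
   = 13.0 + 33.231 + 0.3525
   = 46.584 m.
h_L = H1 - H2 = 49.093 - 46.584 = 2.509 m.

2.509


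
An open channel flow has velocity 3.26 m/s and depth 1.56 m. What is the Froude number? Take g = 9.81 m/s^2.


The Froude number is defined as Fr = V / sqrt(g*y).
g*y = 9.81 * 1.56 = 15.3036.
sqrt(g*y) = sqrt(15.3036) = 3.912.
Fr = 3.26 / 3.912 = 0.8333.

0.8333


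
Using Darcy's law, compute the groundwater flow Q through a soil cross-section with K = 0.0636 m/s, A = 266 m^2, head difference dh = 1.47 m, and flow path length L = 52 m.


Darcy's law: Q = K * A * i, where i = dh/L.
Hydraulic gradient i = 1.47 / 52 = 0.028269.
Q = 0.0636 * 266 * 0.028269
  = 0.4782 m^3/s.

0.4782


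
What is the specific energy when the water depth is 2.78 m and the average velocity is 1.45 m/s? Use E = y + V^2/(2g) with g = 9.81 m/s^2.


Specific energy E = y + V^2/(2g).
Velocity head = V^2/(2g) = 1.45^2 / (2*9.81) = 2.1025 / 19.62 = 0.1072 m.
E = 2.78 + 0.1072 = 2.8872 m.

2.8872


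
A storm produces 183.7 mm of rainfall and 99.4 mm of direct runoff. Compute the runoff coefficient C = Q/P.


The runoff coefficient C = runoff depth / rainfall depth.
C = 99.4 / 183.7
  = 0.5411.

0.5411


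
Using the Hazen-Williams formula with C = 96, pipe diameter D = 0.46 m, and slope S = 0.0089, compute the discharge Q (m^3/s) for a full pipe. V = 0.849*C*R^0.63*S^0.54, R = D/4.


For a full circular pipe, R = D/4 = 0.46/4 = 0.115 m.
V = 0.849 * 96 * 0.115^0.63 * 0.0089^0.54
  = 0.849 * 96 * 0.256 * 0.078104
  = 1.6296 m/s.
Pipe area A = pi*D^2/4 = pi*0.46^2/4 = 0.1662 m^2.
Q = A * V = 0.1662 * 1.6296 = 0.2708 m^3/s.

0.2708


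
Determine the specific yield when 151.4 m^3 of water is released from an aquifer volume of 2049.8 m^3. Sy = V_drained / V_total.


Specific yield Sy = Volume drained / Total volume.
Sy = 151.4 / 2049.8
   = 0.0739.

0.0739


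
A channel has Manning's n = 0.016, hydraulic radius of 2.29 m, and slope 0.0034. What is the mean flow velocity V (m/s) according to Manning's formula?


Manning's equation gives V = (1/n) * R^(2/3) * S^(1/2).
First, compute R^(2/3) = 2.29^(2/3) = 1.7374.
Next, S^(1/2) = 0.0034^(1/2) = 0.05831.
Then 1/n = 1/0.016 = 62.5.
V = 62.5 * 1.7374 * 0.05831 = 6.3315 m/s.

6.3315


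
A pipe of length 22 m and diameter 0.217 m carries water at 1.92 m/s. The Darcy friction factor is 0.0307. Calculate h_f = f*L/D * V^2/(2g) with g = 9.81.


Darcy-Weisbach equation: h_f = f * (L/D) * V^2/(2g).
f * L/D = 0.0307 * 22/0.217 = 3.1124.
V^2/(2g) = 1.92^2 / (2*9.81) = 3.6864 / 19.62 = 0.1879 m.
h_f = 3.1124 * 0.1879 = 0.585 m.

0.585


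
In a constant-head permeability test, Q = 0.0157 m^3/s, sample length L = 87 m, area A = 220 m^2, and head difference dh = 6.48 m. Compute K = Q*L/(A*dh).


From K = Q*L / (A*dh):
Numerator: Q*L = 0.0157 * 87 = 1.3659.
Denominator: A*dh = 220 * 6.48 = 1425.6.
K = 1.3659 / 1425.6 = 0.000958 m/s.

0.000958


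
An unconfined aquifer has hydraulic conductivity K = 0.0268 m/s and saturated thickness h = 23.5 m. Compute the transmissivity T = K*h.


Transmissivity is defined as T = K * h.
T = 0.0268 * 23.5
  = 0.6298 m^2/s.

0.6298


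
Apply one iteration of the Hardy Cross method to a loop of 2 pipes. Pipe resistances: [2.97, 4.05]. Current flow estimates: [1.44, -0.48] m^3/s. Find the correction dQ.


Numerator terms (r*Q*|Q|): 2.97*1.44*|1.44| = 6.1586; 4.05*-0.48*|-0.48| = -0.9331.
Sum of numerator = 5.2255.
Denominator terms (r*|Q|): 2.97*|1.44| = 4.2768; 4.05*|-0.48| = 1.944.
2 * sum of denominator = 2 * 6.2208 = 12.4416.
dQ = -5.2255 / 12.4416 = -0.42 m^3/s.

-0.42


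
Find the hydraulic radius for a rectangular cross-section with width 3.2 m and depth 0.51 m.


For a rectangular section:
Flow area A = b * y = 3.2 * 0.51 = 1.63 m^2.
Wetted perimeter P = b + 2y = 3.2 + 2*0.51 = 4.22 m.
Hydraulic radius R = A/P = 1.63 / 4.22 = 0.3867 m.

0.3867
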